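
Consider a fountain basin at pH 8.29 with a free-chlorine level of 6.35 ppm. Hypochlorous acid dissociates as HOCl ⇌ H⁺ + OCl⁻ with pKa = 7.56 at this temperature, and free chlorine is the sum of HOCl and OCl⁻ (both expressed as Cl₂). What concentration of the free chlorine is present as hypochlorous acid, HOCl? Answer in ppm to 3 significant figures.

0.997 ppm

[OCl⁻]/[HOCl] = 10^(pH − pKa) = 10^(8.29 − 7.56) = 10^0.73 = 5.37.
Fraction as HOCl = 1 / (1 + 5.37) = 0.157.
HOCl = 0.157 × 6.35 ppm = 0.9968 ppm.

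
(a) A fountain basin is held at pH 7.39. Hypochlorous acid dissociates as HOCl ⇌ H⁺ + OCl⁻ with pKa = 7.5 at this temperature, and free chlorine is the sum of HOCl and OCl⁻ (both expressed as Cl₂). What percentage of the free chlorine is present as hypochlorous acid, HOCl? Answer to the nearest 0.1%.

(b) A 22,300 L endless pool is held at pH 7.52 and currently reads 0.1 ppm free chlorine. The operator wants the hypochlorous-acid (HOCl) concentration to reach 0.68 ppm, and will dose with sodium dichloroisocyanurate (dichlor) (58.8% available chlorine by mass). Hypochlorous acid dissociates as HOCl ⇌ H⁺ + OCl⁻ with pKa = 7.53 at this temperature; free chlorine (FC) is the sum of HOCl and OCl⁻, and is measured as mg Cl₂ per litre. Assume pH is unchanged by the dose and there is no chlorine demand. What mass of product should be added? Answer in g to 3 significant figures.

(a) 56.3%; (b) 47.2 g

(a) [OCl⁻]/[HOCl] = 10^(pH − pKa) = 10^(7.39 − 7.5) = 10^-0.11 = 0.7762.
(a) Fraction as HOCl = 1 / (1 + 0.7762) = 0.563.

(b) [OCl⁻]/[HOCl] = 10^(pH − pKa) = 10^(7.52 − 7.53) = 0.9772; fraction as HOCl = 1/(1 + 0.9772) = 0.5058.
(b) Free chlorine required for 0.68 ppm HOCl: 0.68 / 0.5058 = 1.345 ppm.
(b) FC to add: 1.345 − 0.1 = 1.245 mg/L as Cl₂.
(b) Cl₂ equivalent: 1.245 mg/L × 22,300 L = 27.75 g.
(b) Product at 58.8% available Cl: 27.75 / 0.588 = 47.2 g.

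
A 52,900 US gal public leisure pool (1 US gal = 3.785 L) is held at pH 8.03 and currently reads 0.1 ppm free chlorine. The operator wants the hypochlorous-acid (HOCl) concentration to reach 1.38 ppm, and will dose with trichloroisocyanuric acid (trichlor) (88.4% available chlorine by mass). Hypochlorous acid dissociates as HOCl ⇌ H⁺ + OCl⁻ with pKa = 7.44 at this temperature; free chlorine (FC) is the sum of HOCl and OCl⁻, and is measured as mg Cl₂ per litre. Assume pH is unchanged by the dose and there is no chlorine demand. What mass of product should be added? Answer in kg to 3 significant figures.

1.51 kg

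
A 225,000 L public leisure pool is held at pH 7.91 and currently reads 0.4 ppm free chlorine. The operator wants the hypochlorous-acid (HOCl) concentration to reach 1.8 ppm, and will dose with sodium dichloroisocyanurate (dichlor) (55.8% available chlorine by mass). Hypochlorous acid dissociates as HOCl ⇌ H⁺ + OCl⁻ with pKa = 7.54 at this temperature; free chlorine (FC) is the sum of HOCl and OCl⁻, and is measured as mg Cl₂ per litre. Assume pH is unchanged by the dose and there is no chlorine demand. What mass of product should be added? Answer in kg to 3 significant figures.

[OCl⁻]/[HOCl] = 10^(pH − pKa) = 10^(7.91 − 7.54) = 2.344; fraction as HOCl = 1/(1 + 2.344) = 0.299.
Free chlorine required for 1.8 ppm HOCl: 1.8 / 0.299 = 6.02 ppm.
FC to add: 6.02 − 0.4 = 5.62 mg/L as Cl₂.
Cl₂ equivalent: 5.62 mg/L × 225,000 L = 1264 g.
Product at 55.8% available Cl: 1264 / 0.558 = 2266 g.

2.27 kg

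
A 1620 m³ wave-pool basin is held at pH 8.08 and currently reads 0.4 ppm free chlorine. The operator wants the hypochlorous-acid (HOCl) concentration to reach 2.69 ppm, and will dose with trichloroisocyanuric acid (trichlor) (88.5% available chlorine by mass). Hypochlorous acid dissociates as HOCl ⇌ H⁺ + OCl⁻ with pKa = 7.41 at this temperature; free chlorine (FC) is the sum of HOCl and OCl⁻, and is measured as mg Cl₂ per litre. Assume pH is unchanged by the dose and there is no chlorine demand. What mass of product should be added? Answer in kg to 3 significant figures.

27.2 kg

Volume: 1620 m³ = 1,620,000 L.
[OCl⁻]/[HOCl] = 10^(pH − pKa) = 10^(8.08 − 7.41) = 4.677; fraction as HOCl = 1/(1 + 4.677) = 0.1761.
Free chlorine required for 2.69 ppm HOCl: 2.69 / 0.1761 = 15.27 ppm.
FC to add: 15.27 − 0.4 = 14.87 mg/L as Cl₂.
Cl₂ equivalent: 14.87 mg/L × 1,620,000 L = 24,090 g.
Product at 88.5% available Cl: 24,090 / 0.885 = 27,220 g.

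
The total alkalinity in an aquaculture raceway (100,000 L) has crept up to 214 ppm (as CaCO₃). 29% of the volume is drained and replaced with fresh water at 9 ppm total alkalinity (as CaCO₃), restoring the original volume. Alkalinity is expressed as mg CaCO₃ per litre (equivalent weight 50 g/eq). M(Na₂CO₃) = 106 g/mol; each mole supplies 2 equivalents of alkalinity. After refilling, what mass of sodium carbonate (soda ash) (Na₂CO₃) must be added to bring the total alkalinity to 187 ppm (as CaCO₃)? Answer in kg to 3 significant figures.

3.44 kg

After draining 29% and refilling: 214 × 0.71 + 9 × 0.29 = 154.55 ppm.
Deficit to target: 187 − 154.55 = 32.45 mg/L.
As CaCO₃: 32.45 mg/L × 100,000 L = 3245 g; ÷ 50 g/eq ÷ 2 = 32.45 mol Na₂CO₃.
Mass: 32.45 × 106 = 3440 g.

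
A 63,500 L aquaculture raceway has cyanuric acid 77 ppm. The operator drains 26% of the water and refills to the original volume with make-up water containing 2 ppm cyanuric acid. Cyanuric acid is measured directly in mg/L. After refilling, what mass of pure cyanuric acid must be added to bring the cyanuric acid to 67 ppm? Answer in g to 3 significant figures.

After draining 26% and refilling: 77 × 0.74 + 2 × 0.26 = 57.5 ppm.
Deficit to target: 67 − 57.5 = 9.5 mg/L.
Mass: 9.5 mg/L × 63,500 L = 603.2 g cyanuric acid.

603 g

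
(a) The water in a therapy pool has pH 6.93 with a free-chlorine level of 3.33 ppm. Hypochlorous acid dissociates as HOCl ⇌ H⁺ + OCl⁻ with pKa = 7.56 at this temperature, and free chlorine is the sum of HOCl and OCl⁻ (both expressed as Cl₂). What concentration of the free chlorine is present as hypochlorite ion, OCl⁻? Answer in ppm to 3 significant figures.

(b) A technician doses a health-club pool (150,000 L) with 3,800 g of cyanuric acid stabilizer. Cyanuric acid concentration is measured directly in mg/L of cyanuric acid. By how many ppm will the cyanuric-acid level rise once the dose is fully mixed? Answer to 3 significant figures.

(a) 0.632 ppm; (b) 25.3 ppm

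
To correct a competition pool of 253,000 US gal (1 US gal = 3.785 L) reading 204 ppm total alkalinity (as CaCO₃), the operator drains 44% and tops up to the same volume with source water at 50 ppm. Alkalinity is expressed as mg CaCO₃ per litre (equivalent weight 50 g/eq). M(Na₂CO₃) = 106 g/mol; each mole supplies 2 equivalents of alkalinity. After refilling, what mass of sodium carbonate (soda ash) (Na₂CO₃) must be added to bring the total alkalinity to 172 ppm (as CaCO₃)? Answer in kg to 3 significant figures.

36.3 kg

Volume: 253,000 US gal × 3.785 L/gal = 957,605 L.
After draining 44% and refilling: 204 × 0.56 + 50 × 0.44 = 136.24 ppm.
Deficit to target: 172 − 136.24 = 35.76 mg/L.
As CaCO₃: 35.76 mg/L × 957,605 L = 34,240 g; ÷ 50 g/eq ÷ 2 = 342.4 mol Na₂CO₃.
Mass: 342.4 × 106 = 36,300 g.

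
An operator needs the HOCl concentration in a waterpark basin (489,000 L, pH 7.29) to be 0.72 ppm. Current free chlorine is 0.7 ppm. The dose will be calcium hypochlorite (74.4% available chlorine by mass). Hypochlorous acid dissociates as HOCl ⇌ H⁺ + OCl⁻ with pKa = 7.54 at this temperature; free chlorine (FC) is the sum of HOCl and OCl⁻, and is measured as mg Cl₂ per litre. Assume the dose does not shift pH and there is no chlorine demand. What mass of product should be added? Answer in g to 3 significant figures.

[OCl⁻]/[HOCl] = 10^(pH − pKa) = 10^(7.29 − 7.54) = 0.5623; fraction as HOCl = 1/(1 + 0.5623) = 0.6401.
Free chlorine required for 0.72 ppm HOCl: 0.72 / 0.6401 = 1.125 ppm.
FC to add: 1.125 − 0.7 = 0.4249 mg/L as Cl₂.
Cl₂ equivalent: 0.4249 mg/L × 489,000 L = 207.8 g.
Product at 74.4% available Cl: 207.8 / 0.744 = 279.3 g.

279 g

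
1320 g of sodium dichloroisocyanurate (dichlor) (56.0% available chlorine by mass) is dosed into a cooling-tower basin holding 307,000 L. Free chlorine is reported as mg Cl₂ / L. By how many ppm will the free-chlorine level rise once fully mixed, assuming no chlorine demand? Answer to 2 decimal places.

Available chlorine delivered: 1320 g × 0.56 = 739.2 g as Cl₂.
Concentration rise: 739.2 g / 307,000 L = 2.408 mg/L = 2.41 ppm.

2.41 ppm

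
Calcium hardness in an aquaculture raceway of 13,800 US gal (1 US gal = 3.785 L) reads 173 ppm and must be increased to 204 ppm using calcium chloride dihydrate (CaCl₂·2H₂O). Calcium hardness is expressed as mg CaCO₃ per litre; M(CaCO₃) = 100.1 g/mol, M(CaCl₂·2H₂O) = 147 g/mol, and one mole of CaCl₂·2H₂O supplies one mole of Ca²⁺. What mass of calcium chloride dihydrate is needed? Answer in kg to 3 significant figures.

Volume: 13,800 US gal × 3.785 L/gal = 52,233 L.
Hardness to add: (204 − 173) = 31 mg/L as CaCO₃ × 52,233 L = 1619 g as CaCO₃.
Moles of Ca²⁺ (1 mol Ca²⁺ ≡ 1 mol CaCO₃): 1619 / 100.1 g/mol = 16.18 mol.
Mass of CaCl₂·2H₂O: 16.18 × 147 = 2378 g.

2.38 kg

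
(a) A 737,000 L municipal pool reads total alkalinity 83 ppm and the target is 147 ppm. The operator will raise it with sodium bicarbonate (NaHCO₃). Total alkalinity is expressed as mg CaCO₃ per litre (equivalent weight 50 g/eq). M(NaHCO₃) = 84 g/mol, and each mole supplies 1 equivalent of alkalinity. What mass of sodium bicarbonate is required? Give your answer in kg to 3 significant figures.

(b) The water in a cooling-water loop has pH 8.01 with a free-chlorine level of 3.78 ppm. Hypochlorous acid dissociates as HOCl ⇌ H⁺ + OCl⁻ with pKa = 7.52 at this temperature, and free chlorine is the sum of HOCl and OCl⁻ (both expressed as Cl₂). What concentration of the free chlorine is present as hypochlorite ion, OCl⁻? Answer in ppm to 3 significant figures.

(a) Alkalinity to add: (147 − 83) = 64 mg/L as CaCO₃ × 737,000 L = 47,170 g as CaCO₃.
(a) Equivalents: 47,170 g ÷ 50 g/eq = 943.4 eq.
(a) NaHCO₃ supplies 1 eq per mole → 943.4 mol.
(a) Mass: 943.4 mol × 84 g/mol = 79,240 g.

(b) [OCl⁻]/[HOCl] = 10^(pH − pKa) = 10^(8.01 − 7.52) = 10^0.49 = 3.09.
(b) Fraction as HOCl = 1 / (1 + 3.09) = 0.2445.
(b) OCl⁻ = (1 − 0.2445) × 3.78 ppm = 2.856 ppm.

(a) 79.2 kg; (b) 2.86 ppm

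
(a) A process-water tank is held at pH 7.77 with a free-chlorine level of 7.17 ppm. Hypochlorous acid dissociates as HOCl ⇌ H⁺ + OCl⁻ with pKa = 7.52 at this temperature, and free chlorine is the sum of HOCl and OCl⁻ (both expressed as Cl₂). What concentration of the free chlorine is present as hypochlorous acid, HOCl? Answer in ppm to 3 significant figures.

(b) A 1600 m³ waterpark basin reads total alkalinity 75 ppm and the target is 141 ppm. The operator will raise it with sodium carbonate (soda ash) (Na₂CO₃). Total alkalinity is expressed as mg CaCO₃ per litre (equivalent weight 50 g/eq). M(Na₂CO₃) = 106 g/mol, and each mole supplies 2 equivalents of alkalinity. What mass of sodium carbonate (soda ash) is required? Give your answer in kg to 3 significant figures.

(a) [OCl⁻]/[HOCl] = 10^(pH − pKa) = 10^(7.77 − 7.52) = 10^0.25 = 1.778.
(a) Fraction as HOCl = 1 / (1 + 1.778) = 0.3599.
(a) HOCl = 0.3599 × 7.17 ppm = 2.581 ppm.

(b) Volume: 1600 m³ = 1,600,000 L.
(b) Alkalinity to add: (141 − 75) = 66 mg/L as CaCO₃ × 1,600,000 L = 105,600 g as CaCO₃.
(b) Equivalents: 105,600 g ÷ 50 g/eq = 2112 eq.
(b) Each mole of Na₂CO₃ supplies 2 eq, so 2112 / 2 = 1056 mol.
(b) Mass: 1056 mol × 106 g/mol = 111,900 g.

(a) 2.58 ppm; (b) 112 kg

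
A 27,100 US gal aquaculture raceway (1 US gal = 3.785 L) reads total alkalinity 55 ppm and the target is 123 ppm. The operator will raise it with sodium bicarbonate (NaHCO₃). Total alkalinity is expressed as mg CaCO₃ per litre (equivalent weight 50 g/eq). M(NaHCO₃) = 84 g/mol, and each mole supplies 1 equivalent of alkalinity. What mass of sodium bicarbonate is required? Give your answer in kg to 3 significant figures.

11.7 kg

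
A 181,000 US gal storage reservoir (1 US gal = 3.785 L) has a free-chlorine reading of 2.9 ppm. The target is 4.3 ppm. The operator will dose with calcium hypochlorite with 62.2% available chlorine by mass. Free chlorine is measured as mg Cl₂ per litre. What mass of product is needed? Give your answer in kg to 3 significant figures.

1.54 kg

Volume: 181,000 US gal × 3.785 L/gal = 685,085 L.
Chlorine deficit: 4.3 − 2.9 = 1.4 ppm = 1.4 mg/L as Cl₂.
Cl₂ equivalent needed: 1.4 mg/L × 685,085 L = 959,100 mg = 959.1 g.
Product at 62.2% available chlorine: 959.1 / 0.622 = 1542 g.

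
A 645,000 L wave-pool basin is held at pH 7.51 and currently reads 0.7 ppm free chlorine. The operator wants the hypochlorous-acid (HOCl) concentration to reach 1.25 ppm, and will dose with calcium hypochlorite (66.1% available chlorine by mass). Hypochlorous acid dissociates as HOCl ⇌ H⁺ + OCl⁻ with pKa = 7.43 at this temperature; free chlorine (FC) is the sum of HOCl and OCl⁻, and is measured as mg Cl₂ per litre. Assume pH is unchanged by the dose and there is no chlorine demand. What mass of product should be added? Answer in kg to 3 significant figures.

[OCl⁻]/[HOCl] = 10^(pH − pKa) = 10^(7.51 − 7.43) = 1.202; fraction as HOCl = 1/(1 + 1.202) = 0.4541.
Free chlorine required for 1.25 ppm HOCl: 1.25 / 0.4541 = 2.753 ppm.
FC to add: 2.753 − 0.7 = 2.053 mg/L as Cl₂.
Cl₂ equivalent: 2.053 mg/L × 645,000 L = 1324 g.
Product at 66.1% available Cl: 1324 / 0.661 = 2003 g.

2.00 kg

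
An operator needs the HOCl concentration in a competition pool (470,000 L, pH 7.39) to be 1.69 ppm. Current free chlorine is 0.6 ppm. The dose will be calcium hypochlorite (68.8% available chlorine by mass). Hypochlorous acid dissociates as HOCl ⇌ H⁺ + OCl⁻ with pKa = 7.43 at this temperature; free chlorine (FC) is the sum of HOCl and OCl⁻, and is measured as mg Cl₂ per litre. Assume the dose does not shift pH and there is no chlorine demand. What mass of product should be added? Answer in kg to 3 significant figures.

[OCl⁻]/[HOCl] = 10^(pH − pKa) = 10^(7.39 − 7.43) = 0.912; fraction as HOCl = 1/(1 + 0.912) = 0.523.
Free chlorine required for 1.69 ppm HOCl: 1.69 / 0.523 = 3.231 ppm.
FC to add: 3.231 − 0.6 = 2.631 mg/L as Cl₂.
Cl₂ equivalent: 2.631 mg/L × 470,000 L = 1237 g.
Product at 68.8% available Cl: 1237 / 0.688 = 1798 g.

1.80 kg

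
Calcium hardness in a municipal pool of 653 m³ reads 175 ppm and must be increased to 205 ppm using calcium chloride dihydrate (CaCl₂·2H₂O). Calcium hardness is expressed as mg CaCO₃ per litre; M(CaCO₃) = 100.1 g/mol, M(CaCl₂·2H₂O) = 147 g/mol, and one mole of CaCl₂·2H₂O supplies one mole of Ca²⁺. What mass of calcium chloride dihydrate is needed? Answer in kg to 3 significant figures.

28.8 kg

Volume: 653 m³ = 653,000 L.
Hardness to add: (205 − 175) = 30 mg/L as CaCO₃ × 653,000 L = 19,590 g as CaCO₃.
Moles of Ca²⁺ (1 mol Ca²⁺ ≡ 1 mol CaCO₃): 19,590 / 100.1 g/mol = 195.7 mol.
Mass of CaCl₂·2H₂O: 195.7 × 147 = 28,770 g.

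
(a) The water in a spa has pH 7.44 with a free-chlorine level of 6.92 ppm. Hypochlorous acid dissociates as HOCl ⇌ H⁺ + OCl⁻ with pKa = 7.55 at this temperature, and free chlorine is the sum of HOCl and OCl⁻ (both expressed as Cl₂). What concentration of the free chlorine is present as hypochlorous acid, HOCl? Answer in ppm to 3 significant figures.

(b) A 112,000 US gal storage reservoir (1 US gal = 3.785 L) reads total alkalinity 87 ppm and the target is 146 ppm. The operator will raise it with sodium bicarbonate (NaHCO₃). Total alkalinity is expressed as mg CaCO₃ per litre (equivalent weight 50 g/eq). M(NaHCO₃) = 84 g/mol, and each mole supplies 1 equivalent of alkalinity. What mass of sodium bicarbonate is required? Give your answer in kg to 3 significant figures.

(a) 3.90 ppm; (b) 42.0 kg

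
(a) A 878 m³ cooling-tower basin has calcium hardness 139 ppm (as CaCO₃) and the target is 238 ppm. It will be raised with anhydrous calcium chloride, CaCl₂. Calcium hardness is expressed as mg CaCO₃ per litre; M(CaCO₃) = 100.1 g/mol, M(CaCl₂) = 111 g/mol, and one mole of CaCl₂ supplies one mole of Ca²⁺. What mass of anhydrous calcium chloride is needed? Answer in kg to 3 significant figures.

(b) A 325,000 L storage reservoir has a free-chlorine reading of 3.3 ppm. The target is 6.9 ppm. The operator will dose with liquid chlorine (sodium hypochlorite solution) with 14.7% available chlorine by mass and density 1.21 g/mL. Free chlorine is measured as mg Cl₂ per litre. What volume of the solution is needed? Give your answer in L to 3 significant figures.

(a) Volume: 878 m³ = 878,000 L.
(a) Hardness to add: (238 − 139) = 99 mg/L as CaCO₃ × 878,000 L = 86,920 g as CaCO₃.
(a) Moles of Ca²⁺ (1 mol Ca²⁺ ≡ 1 mol CaCO₃): 86,920 / 100.1 g/mol = 868.4 mol.
(a) Mass of CaCl₂: 868.4 × 111 = 96,390 g.

(b) Chlorine deficit: 6.9 − 3.3 = 3.6 ppm = 3.6 mg/L as Cl₂.
(b) Cl₂ equivalent needed: 3.6 mg/L × 325,000 L = 1,170,000 mg = 1170 g.
(b) Product at 14.7% available chlorine: 1170 / 0.147 = 7959 g.
(b) Volume at density 1.21 g/mL: 7959 g ÷ 1.21 g/mL = 6578 mL.

(a) 96.4 kg; (b) 6.58 L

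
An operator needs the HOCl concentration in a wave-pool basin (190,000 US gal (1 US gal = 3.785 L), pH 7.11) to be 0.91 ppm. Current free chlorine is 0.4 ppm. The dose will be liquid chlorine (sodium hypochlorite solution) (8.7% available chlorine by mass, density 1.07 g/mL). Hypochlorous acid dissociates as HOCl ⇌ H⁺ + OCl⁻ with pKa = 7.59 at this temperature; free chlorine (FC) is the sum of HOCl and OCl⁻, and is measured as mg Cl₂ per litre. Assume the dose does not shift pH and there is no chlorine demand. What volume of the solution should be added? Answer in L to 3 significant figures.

Volume: 190,000 US gal × 3.785 L/gal = 719,150 L.
[OCl⁻]/[HOCl] = 10^(pH − pKa) = 10^(7.11 − 7.59) = 0.3311; fraction as HOCl = 1/(1 + 0.3311) = 0.7512.
Free chlorine required for 0.91 ppm HOCl: 0.91 / 0.7512 = 1.211 ppm.
FC to add: 1.211 − 0.4 = 0.8113 mg/L as Cl₂.
Cl₂ equivalent: 0.8113 mg/L × 719,150 L = 583.5 g.
Product at 8.7% available Cl: 583.5 / 0.087 = 6707 g.
Volume: 6707 g ÷ 1.07 g/mL = 6268 mL.

6.27 L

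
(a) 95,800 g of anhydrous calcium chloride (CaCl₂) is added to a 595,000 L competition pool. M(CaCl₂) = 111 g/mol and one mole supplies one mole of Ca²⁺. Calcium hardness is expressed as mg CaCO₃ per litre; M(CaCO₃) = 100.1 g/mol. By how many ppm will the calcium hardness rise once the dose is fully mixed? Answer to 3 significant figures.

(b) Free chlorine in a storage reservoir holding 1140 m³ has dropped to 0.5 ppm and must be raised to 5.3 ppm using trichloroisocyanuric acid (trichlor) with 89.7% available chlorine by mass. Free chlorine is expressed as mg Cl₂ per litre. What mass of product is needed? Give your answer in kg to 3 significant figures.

(a) Moles of Ca²⁺: 95,800 g ÷ 111 g/mol = 863.1 mol.
(a) As CaCO₃: 863.1 mol × 100.1 g/mol = 86,390 g.
(a) Rise: 86,390 g / 595,000 L × 1000 = 145.2 mg/L.

(b) Volume: 1140 m³ = 1,140,000 L.
(b) Chlorine deficit: 5.3 − 0.5 = 4.8 ppm = 4.8 mg/L as Cl₂.
(b) Cl₂ equivalent needed: 4.8 mg/L × 1,140,000 L = 5,472,000 mg = 5472 g.
(b) Product at 89.7% available chlorine: 5472 / 0.897 = 6100 g.

(a) 145 ppm; (b) 6.10 kg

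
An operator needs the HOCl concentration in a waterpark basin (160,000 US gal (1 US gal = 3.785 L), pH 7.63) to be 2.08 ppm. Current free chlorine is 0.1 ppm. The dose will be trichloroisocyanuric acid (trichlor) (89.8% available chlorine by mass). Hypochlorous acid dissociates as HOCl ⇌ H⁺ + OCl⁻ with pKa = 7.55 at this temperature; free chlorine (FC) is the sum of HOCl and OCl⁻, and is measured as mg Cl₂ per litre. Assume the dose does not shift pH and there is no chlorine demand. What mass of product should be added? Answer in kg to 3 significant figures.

3.02 kg

Volume: 160,000 US gal × 3.785 L/gal = 605,600 L.
[OCl⁻]/[HOCl] = 10^(pH − pKa) = 10^(7.63 − 7.55) = 1.202; fraction as HOCl = 1/(1 + 1.202) = 0.4541.
Free chlorine required for 2.08 ppm HOCl: 2.08 / 0.4541 = 4.581 ppm.
FC to add: 4.581 − 0.1 = 4.481 mg/L as Cl₂.
Cl₂ equivalent: 4.481 mg/L × 605,600 L = 2714 g.
Product at 89.8% available Cl: 2714 / 0.898 = 3022 g.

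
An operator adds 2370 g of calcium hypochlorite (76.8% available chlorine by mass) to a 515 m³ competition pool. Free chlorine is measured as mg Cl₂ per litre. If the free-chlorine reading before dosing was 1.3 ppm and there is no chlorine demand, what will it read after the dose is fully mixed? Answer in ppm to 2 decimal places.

Volume: 515 m³ = 515,000 L.
Available chlorine delivered: 2370 g × 0.768 = 1820 g as Cl₂.
Concentration rise: 1820 g / 515,000 L = 3.534 mg/L = 3.53 ppm.
Final FC: 1.3 + 3.53 = 4.83 ppm.

4.83 ppm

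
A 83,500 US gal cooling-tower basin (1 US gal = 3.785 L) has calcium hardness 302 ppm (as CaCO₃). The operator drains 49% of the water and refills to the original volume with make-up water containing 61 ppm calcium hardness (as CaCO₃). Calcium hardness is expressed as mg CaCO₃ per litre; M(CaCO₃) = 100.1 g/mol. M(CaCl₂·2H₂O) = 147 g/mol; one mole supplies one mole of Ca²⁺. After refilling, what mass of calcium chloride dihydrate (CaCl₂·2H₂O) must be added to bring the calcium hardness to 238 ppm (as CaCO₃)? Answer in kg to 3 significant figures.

25.1 kg

Volume: 83,500 US gal × 3.785 L/gal = 316,048 L.
After draining 49% and refilling: 302 × 0.51 + 61 × 0.49 = 183.91 ppm.
Deficit to target: 238 − 183.91 = 54.09 mg/L.
As CaCO₃: 54.09 mg/L × 316,048 L = 17,100 g; ÷ 100.1 = 170.8 mol Ca²⁺.
Mass: 170.8 × 147 = 25,100 g.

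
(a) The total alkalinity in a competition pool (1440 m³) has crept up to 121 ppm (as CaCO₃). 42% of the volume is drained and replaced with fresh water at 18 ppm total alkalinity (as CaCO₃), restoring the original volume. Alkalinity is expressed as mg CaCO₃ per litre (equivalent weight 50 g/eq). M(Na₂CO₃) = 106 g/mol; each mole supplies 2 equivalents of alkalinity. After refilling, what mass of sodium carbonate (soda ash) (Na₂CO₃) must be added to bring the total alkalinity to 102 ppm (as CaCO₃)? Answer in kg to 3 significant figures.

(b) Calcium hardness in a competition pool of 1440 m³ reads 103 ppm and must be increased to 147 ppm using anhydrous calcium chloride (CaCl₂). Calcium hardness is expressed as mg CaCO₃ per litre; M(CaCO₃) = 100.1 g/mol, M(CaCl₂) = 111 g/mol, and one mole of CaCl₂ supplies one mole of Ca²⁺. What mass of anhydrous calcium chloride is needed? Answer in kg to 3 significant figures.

(a) 37.0 kg; (b) 70.3 kg

(a) Volume: 1440 m³ = 1,440,000 L.
(a) After draining 42% and refilling: 121 × 0.58 + 18 × 0.42 = 77.74 ppm.
(a) Deficit to target: 102 − 77.74 = 24.26 mg/L.
(a) As CaCO₃: 24.26 mg/L × 1,440,000 L = 34,930 g; ÷ 50 g/eq ÷ 2 = 349.3 mol Na₂CO₃.
(a) Mass: 349.3 × 106 = 37,030 g.

(b) Volume: 1440 m³ = 1,440,000 L.
(b) Hardness to add: (147 − 103) = 44 mg/L as CaCO₃ × 1,440,000 L = 63,360 g as CaCO₃.
(b) Moles of Ca²⁺ (1 mol Ca²⁺ ≡ 1 mol CaCO₃): 63,360 / 100.1 g/mol = 633 mol.
(b) Mass of CaCl₂: 633 × 111 = 70,260 g.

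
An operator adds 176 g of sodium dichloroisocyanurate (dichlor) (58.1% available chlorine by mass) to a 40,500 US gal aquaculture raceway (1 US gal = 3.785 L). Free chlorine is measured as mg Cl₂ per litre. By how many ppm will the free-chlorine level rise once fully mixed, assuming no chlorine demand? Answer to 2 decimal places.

0.67 ppm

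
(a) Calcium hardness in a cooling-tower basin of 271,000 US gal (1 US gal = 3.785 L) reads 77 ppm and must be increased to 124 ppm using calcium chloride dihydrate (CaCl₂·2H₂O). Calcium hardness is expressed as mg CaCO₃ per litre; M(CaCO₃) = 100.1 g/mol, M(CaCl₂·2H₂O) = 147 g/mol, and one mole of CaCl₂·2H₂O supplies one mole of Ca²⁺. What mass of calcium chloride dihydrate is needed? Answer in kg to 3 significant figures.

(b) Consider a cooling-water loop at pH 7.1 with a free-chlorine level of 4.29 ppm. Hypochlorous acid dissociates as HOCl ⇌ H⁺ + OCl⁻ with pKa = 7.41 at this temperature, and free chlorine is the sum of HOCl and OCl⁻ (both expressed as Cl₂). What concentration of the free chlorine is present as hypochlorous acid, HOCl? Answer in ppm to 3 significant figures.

(a) Volume: 271,000 US gal × 3.785 L/gal = 1,025,735 L.
(a) Hardness to add: (124 − 77) = 47 mg/L as CaCO₃ × 1,025,735 L = 48,210 g as CaCO₃.
(a) Moles of Ca²⁺ (1 mol Ca²⁺ ≡ 1 mol CaCO₃): 48,210 / 100.1 g/mol = 481.6 mol.
(a) Mass of CaCl₂·2H₂O: 481.6 × 147 = 70,800 g.

(b) [OCl⁻]/[HOCl] = 10^(pH − pKa) = 10^(7.1 − 7.41) = 10^-0.31 = 0.4898.
(b) Fraction as HOCl = 1 / (1 + 0.4898) = 0.6712.
(b) HOCl = 0.6712 × 4.29 ppm = 2.88 ppm.

(a) 70.8 kg; (b) 2.88 ppm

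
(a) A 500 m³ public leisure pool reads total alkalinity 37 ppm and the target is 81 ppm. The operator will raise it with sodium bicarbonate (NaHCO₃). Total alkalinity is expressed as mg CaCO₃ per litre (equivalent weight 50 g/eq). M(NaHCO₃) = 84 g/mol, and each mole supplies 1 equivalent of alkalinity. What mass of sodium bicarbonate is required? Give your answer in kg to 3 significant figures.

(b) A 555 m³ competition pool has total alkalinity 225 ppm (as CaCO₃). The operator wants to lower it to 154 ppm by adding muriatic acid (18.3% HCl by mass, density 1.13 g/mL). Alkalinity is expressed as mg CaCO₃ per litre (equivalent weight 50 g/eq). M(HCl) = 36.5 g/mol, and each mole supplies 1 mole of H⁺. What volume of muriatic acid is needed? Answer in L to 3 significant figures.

(a) Volume: 500 m³ = 500,000 L.
(a) Alkalinity to add: (81 − 37) = 44 mg/L as CaCO₃ × 500,000 L = 22,000 g as CaCO₃.
(a) Equivalents: 22,000 g ÷ 50 g/eq = 440 eq.
(a) NaHCO₃ supplies 1 eq per mole → 440 mol.
(a) Mass: 440 mol × 84 g/mol = 36,960 g.

(b) Volume: 555 m³ = 555,000 L.
(b) Alkalinity to neutralize: (225 − 154) = 71 mg/L as CaCO₃ × 555,000 L = 39,400 g as CaCO₃.
(b) Equivalents of H⁺ required: 39,400 ÷ 50 g/eq = 788.1 eq = 788.1 mol HCl.
(b) Mass of HCl: 788.1 × 36.5 = 28,770 g.
(b) Mass of 18.3% solution: 28,770 / 0.183 = 157,200 g.
(b) Volume: 157,200 g ÷ 1.13 g/mL = 139,100 mL.

(a) 37.0 kg; (b) 139 L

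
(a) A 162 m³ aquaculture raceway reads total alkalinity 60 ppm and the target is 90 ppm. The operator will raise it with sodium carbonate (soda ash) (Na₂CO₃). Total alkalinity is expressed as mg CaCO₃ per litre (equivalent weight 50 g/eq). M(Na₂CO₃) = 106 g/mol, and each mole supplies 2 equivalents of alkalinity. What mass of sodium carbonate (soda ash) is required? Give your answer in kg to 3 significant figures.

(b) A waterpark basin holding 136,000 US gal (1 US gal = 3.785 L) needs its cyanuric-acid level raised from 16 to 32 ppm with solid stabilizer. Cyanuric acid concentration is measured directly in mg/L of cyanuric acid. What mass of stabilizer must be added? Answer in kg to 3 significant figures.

(a) 5.15 kg; (b) 8.24 kg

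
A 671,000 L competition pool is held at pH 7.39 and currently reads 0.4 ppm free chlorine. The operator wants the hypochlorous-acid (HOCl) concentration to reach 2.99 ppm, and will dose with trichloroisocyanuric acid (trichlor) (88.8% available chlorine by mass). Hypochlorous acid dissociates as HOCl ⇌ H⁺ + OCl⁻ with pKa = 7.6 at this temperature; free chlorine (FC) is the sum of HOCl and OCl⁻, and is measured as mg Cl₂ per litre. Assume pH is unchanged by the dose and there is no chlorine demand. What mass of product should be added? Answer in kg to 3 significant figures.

3.35 kg

[OCl⁻]/[HOCl] = 10^(pH − pKa) = 10^(7.39 − 7.6) = 0.6166; fraction as HOCl = 1/(1 + 0.6166) = 0.6186.
Free chlorine required for 2.99 ppm HOCl: 2.99 / 0.6186 = 4.834 ppm.
FC to add: 4.834 − 0.4 = 4.434 mg/L as Cl₂.
Cl₂ equivalent: 4.434 mg/L × 671,000 L = 2975 g.
Product at 88.8% available Cl: 2975 / 0.888 = 3350 g.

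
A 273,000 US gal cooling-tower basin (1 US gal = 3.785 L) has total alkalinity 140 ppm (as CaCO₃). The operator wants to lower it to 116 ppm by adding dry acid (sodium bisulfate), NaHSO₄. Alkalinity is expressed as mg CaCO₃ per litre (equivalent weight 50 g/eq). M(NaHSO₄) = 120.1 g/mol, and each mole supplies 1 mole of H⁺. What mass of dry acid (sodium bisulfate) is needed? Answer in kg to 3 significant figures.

59.6 kg

Volume: 273,000 US gal × 3.785 L/gal = 1,033,305 L.
Alkalinity to neutralize: (140 − 116) = 24 mg/L as CaCO₃ × 1,033,305 L = 24,800 g as CaCO₃.
Equivalents of H⁺ required: 24,800 ÷ 50 g/eq = 496 eq = 496 mol NaHSO₄.
Mass of NaHSO₄: 496 × 120.1 = 59,570 g.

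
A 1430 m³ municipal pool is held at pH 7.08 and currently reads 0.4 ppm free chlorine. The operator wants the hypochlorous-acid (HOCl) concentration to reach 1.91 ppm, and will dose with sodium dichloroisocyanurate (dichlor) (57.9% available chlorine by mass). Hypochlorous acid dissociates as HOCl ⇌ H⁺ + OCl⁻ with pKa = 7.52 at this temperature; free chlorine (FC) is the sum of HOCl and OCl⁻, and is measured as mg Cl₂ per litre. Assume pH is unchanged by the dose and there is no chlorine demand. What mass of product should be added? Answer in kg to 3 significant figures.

5.44 kg

Volume: 1430 m³ = 1,430,000 L.
[OCl⁻]/[HOCl] = 10^(pH − pKa) = 10^(7.08 − 7.52) = 0.3631; fraction as HOCl = 1/(1 + 0.3631) = 0.7336.
Free chlorine required for 1.91 ppm HOCl: 1.91 / 0.7336 = 2.603 ppm.
FC to add: 2.603 − 0.4 = 2.203 mg/L as Cl₂.
Cl₂ equivalent: 2.203 mg/L × 1,430,000 L = 3151 g.
Product at 57.9% available Cl: 3151 / 0.579 = 5442 g.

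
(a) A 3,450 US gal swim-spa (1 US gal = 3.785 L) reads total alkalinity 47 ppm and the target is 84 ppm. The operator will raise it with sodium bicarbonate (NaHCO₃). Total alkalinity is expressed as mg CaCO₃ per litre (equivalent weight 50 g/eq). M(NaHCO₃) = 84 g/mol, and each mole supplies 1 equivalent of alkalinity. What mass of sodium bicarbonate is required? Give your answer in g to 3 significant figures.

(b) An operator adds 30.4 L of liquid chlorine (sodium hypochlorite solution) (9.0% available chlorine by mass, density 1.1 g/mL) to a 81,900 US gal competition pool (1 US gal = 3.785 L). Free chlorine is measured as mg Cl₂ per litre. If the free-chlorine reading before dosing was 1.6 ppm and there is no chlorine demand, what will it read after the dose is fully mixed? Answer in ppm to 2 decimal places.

(a) Volume: 3,450 US gal × 3.785 L/gal = 13,058 L.
(a) Alkalinity to add: (84 − 47) = 37 mg/L as CaCO₃ × 13,058 L = 483.2 g as CaCO₃.
(a) Equivalents: 483.2 g ÷ 50 g/eq = 9.663 eq.
(a) NaHCO₃ supplies 1 eq per mole → 9.663 mol.
(a) Mass: 9.663 mol × 84 g/mol = 811.7 g.

(b) Volume: 81,900 US gal × 3.785 L/gal = 309,992 L.
(b) Mass of solution: 30.4 L × 1000 mL/L × 1.1 g/mL = 33,440 g.
(b) Available chlorine delivered: 33,440 g × 0.09 = 3010 g as Cl₂.
(b) Concentration rise: 3010 g / 309,992 L = 9.709 mg/L = 9.71 ppm.
(b) Final FC: 1.6 + 9.71 = 11.31 ppm.

(a) 812 g; (b) 11.31 ppm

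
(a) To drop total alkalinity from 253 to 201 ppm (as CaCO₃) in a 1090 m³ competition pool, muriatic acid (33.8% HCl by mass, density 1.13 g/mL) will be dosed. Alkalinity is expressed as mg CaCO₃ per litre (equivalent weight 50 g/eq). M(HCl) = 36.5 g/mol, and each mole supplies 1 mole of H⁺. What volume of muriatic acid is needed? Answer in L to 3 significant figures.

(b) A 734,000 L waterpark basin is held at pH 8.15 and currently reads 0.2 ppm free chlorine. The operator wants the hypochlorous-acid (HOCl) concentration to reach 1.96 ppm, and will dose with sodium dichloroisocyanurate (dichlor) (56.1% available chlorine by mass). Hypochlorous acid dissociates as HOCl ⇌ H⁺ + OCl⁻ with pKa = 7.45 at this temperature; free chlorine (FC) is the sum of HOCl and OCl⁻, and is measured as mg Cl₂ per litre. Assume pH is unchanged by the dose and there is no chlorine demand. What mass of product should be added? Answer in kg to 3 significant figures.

(a) Volume: 1090 m³ = 1,090,000 L.
(a) Alkalinity to neutralize: (253 − 201) = 52 mg/L as CaCO₃ × 1,090,000 L = 56,680 g as CaCO₃.
(a) Equivalents of H⁺ required: 56,680 ÷ 50 g/eq = 1134 eq = 1134 mol HCl.
(a) Mass of HCl: 1134 × 36.5 = 41,380 g.
(a) Mass of 33.8% solution: 41,380 / 0.338 = 122,400 g.
(a) Volume: 122,400 g ÷ 1.13 g/mL = 108,300 mL.

(b) [OCl⁻]/[HOCl] = 10^(pH − pKa) = 10^(8.15 − 7.45) = 5.012; fraction as HOCl = 1/(1 + 5.012) = 0.1663.
(b) Free chlorine required for 1.96 ppm HOCl: 1.96 / 0.1663 = 11.78 ppm.
(b) FC to add: 11.78 − 0.2 = 11.58 mg/L as Cl₂.
(b) Cl₂ equivalent: 11.58 mg/L × 734,000 L = 8502 g.
(b) Product at 56.1% available Cl: 8502 / 0.561 = 15,160 g.

(a) 108 L; (b) 15.2 kg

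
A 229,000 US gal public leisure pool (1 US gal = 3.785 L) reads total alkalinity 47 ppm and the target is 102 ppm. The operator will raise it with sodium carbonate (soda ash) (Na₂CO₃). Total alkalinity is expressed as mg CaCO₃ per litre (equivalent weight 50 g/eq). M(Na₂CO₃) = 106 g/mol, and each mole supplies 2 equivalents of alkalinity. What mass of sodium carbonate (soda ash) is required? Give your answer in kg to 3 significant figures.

50.5 kg

Volume: 229,000 US gal × 3.785 L/gal = 866,765 L.
Alkalinity to add: (102 − 47) = 55 mg/L as CaCO₃ × 866,765 L = 47,670 g as CaCO₃.
Equivalents: 47,670 g ÷ 50 g/eq = 953.4 eq.
Each mole of Na₂CO₃ supplies 2 eq, so 953.4 / 2 = 476.7 mol.
Mass: 476.7 mol × 106 g/mol = 50,530 g.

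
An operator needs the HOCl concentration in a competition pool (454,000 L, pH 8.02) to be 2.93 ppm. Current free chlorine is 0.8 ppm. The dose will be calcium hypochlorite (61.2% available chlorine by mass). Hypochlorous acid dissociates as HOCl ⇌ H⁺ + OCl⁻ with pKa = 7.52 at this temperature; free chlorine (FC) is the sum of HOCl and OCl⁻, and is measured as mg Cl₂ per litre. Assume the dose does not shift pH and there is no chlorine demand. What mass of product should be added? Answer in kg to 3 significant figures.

8.45 kg

[OCl⁻]/[HOCl] = 10^(pH − pKa) = 10^(8.02 − 7.52) = 3.162; fraction as HOCl = 1/(1 + 3.162) = 0.2403.
Free chlorine required for 2.93 ppm HOCl: 2.93 / 0.2403 = 12.2 ppm.
FC to add: 12.2 − 0.8 = 11.4 mg/L as Cl₂.
Cl₂ equivalent: 11.4 mg/L × 454,000 L = 5174 g.
Product at 61.2% available Cl: 5174 / 0.612 = 8454 g.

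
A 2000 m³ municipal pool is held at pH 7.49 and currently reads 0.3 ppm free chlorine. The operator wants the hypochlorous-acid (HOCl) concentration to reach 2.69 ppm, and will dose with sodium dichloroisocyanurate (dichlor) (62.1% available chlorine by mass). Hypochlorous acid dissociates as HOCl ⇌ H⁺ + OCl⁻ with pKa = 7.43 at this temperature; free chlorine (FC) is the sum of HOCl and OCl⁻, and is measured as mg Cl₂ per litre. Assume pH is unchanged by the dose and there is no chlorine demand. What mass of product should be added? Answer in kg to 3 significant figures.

17.6 kg

Volume: 2000 m³ = 2,000,000 L.
[OCl⁻]/[HOCl] = 10^(pH − pKa) = 10^(7.49 − 7.43) = 1.148; fraction as HOCl = 1/(1 + 1.148) = 0.4655.
Free chlorine required for 2.69 ppm HOCl: 2.69 / 0.4655 = 5.779 ppm.
FC to add: 5.779 − 0.3 = 5.479 mg/L as Cl₂.
Cl₂ equivalent: 5.479 mg/L × 2,000,000 L = 10,960 g.
Product at 62.1% available Cl: 10,960 / 0.621 = 17,640 g.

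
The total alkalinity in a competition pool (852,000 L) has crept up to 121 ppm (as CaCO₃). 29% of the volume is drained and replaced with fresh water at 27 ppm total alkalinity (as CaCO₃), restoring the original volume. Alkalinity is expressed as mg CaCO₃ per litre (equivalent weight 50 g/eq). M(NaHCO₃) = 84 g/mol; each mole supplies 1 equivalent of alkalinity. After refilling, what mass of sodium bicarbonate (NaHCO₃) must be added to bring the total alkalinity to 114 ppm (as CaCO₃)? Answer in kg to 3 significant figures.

29.0 kg

After draining 29% and refilling: 121 × 0.71 + 27 × 0.29 = 93.74 ppm.
Deficit to target: 114 − 93.74 = 20.26 mg/L.
As CaCO₃: 20.26 mg/L × 852,000 L = 17,260 g; ÷ 50 g/eq ÷ 1 = 345.2 mol NaHCO₃.
Mass: 345.2 × 84 = 29,000 g.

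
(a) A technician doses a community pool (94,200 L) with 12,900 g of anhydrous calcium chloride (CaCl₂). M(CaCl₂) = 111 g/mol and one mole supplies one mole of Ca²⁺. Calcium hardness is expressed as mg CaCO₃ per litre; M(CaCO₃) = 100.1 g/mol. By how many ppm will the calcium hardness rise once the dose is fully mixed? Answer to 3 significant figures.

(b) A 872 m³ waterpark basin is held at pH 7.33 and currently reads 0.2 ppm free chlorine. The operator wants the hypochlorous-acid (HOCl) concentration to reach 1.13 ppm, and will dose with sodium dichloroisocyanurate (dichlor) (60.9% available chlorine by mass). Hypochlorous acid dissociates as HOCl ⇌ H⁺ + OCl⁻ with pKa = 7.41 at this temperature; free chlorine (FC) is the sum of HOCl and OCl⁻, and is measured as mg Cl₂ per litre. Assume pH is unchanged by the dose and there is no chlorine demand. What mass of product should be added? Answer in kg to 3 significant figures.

(a) Moles of Ca²⁺: 12,900 g ÷ 111 g/mol = 116.2 mol.
(a) As CaCO₃: 116.2 mol × 100.1 g/mol = 11,630 g.
(a) Rise: 11,630 g / 94,200 L × 1000 = 123.5 mg/L.

(b) Volume: 872 m³ = 872,000 L.
(b) [OCl⁻]/[HOCl] = 10^(pH − pKa) = 10^(7.33 − 7.41) = 0.8318; fraction as HOCl = 1/(1 + 0.8318) = 0.5459.
(b) Free chlorine required for 1.13 ppm HOCl: 1.13 / 0.5459 = 2.07 ppm.
(b) FC to add: 2.07 − 0.2 = 1.87 mg/L as Cl₂.
(b) Cl₂ equivalent: 1.87 mg/L × 872,000 L = 1631 g.
(b) Product at 60.9% available Cl: 1631 / 0.609 = 2677 g.

(a) 123 ppm; (b) 2.68 kg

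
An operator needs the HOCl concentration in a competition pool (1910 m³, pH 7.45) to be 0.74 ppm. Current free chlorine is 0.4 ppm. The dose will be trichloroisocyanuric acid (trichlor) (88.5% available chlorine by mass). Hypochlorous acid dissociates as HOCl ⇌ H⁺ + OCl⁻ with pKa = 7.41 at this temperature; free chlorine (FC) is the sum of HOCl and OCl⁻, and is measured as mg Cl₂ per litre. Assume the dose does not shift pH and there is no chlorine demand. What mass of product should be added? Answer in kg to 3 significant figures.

Volume: 1910 m³ = 1,910,000 L.
[OCl⁻]/[HOCl] = 10^(pH − pKa) = 10^(7.45 − 7.41) = 1.096; fraction as HOCl = 1/(1 + 1.096) = 0.477.
Free chlorine required for 0.74 ppm HOCl: 0.74 / 0.477 = 1.551 ppm.
FC to add: 1.551 − 0.4 = 1.151 mg/L as Cl₂.
Cl₂ equivalent: 1.151 mg/L × 1,910,000 L = 2199 g.
Product at 88.5% available Cl: 2199 / 0.885 = 2485 g.

2.48 kg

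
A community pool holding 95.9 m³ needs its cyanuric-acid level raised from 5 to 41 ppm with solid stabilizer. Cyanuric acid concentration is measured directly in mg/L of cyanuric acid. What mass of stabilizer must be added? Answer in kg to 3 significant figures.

3.45 kg

Volume: 95.9 m³ = 95,900 L.
CYA to add: (41 − 5) = 36 mg/L × 95,900 L = 3452 g cyanuric acid.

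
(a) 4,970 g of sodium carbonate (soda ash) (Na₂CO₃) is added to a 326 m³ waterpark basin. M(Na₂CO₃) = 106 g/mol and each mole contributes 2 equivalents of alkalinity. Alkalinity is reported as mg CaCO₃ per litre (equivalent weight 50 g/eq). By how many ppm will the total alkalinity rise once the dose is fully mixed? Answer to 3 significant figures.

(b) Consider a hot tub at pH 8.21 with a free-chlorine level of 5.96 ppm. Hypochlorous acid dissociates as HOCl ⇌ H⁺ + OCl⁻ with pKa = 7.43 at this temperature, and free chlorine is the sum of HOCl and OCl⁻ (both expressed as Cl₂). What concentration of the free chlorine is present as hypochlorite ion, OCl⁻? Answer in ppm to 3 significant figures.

(a) Volume: 326 m³ = 326,000 L.
(a) Moles of Na₂CO₃: 4,970 g ÷ 106 g/mol = 46.89 mol → 93.77 eq of alkalinity.
(a) As CaCO₃: 93.77 eq × 50 g/eq = 4689 g.
(a) Rise: 4689 g / 326,000 L × 1000 = 14.38 mg/L.

(b) [OCl⁻]/[HOCl] = 10^(pH − pKa) = 10^(8.21 − 7.43) = 10^0.78 = 6.026.
(b) Fraction as HOCl = 1 / (1 + 6.026) = 0.1423.
(b) OCl⁻ = (1 − 0.1423) × 5.96 ppm = 5.112 ppm.

(a) 14.4 ppm; (b) 5.11 ppm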